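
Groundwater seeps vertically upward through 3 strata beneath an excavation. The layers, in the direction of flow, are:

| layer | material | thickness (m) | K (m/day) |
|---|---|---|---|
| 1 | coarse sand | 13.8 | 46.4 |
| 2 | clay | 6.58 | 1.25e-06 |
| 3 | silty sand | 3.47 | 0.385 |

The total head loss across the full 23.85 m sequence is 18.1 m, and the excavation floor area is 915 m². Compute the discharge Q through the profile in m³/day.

Flow is perpendicular to layering, so the layers act in series and the equivalent K is the thickness-weighted harmonic mean.
Total thickness L = 13.8 + 6.58 + 3.47 = 23.85 m.
Σ(b_i/K_i) = 13.8/46.4 + 6.58/1.25e-06 + 3.47/0.385 = 5.264e+06 d.
K_eq = L / Σ(b_i/K_i) = 23.85 / 5.264e+06 = 4.531e-06 m/day.
Q = K_eq · A · (Δh/L) = 4.531e-06 × 915 × (18.1/23.85) = 0.003146 m³/day.

0.00315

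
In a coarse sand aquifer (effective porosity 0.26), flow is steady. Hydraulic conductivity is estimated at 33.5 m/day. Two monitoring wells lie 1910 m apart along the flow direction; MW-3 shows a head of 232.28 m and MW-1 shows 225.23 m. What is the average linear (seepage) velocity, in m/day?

0.476

Hydraulic gradient i = (232.28 − 225.23) / 1910 = 7.05 / 1910 = 0.003691.
Darcy flux q = K · i = 33.50 × 0.003691 = 0.1237 m/day.
Seepage velocity v = q / n_e = 0.1237 / 0.26 = 0.4756 m/day.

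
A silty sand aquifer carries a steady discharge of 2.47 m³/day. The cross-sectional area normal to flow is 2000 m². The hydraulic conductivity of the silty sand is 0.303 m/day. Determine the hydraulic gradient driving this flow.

From Q = K·A·i, i = Q / (K·A) = 2.47 / (0.3030 × 2000) = 0.004076.

0.00408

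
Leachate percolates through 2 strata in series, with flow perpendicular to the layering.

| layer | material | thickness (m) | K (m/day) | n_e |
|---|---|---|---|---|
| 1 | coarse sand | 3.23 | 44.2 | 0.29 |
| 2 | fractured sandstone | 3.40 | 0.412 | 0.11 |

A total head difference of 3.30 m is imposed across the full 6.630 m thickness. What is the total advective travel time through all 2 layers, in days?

With flow normal to the layers, continuity requires the same specific discharge q through every layer.
Σ(b_i/K_i) = 3.23/44.2 + 3.40/0.412 = 8.326 d.
q = Δh / Σ(b_i/K_i) = 3.30 / 8.326 = 0.3964 m/day.
In each layer the seepage velocity is v_i = q/n_i, so the layer transit time is t_i = b_i·n_i / q:
  layer 1 (coarse sand): t_1 = 3.23 × 0.29 / 0.3964 = 2.363 d
  layer 2 (fractured sandstone): t_2 = 3.40 × 0.11 / 0.3964 = 0.9436 d
Total t = Σ t_i = 3.307 days.

3.31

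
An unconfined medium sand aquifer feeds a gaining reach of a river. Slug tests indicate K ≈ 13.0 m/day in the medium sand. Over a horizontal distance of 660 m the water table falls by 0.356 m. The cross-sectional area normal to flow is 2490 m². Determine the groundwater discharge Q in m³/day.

17.5

Hydraulic gradient i = Δh / L = 0.356 / 660 = 0.0005394.
Darcy's law: Q = K · A · i = 13.00 × 2490 × 0.0005394 = 17.46 m³/day.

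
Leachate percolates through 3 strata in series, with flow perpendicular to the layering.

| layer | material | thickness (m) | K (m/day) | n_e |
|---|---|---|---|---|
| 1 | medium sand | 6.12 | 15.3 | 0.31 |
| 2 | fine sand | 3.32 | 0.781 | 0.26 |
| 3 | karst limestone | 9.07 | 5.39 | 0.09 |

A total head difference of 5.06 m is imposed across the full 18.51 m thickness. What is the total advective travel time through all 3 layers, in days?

4.48

With flow normal to the layers, continuity requires the same specific discharge q through every layer.
Σ(b_i/K_i) = 6.12/15.3 + 3.32/0.781 + 9.07/5.39 = 6.334 d.
q = Δh / Σ(b_i/K_i) = 5.06 / 6.334 = 0.7989 m/day.
In each layer the seepage velocity is v_i = q/n_i, so the layer transit time is t_i = b_i·n_i / q:
  layer 1 (medium sand): t_1 = 6.12 × 0.31 / 0.7989 = 2.375 d
  layer 2 (fine sand): t_2 = 3.32 × 0.26 / 0.7989 = 1.080 d
  layer 3 (karst limestone): t_3 = 9.07 × 0.09 / 0.7989 = 1.022 d
Total t = Σ t_i = 4.477 days.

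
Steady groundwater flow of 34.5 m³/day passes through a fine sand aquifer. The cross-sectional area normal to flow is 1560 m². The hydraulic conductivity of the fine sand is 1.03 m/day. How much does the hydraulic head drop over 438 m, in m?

From Q = K·A·i, i = Q / (K·A) = 34.5 / (1.030 × 1560) = 0.02147.
Head loss Δh = i · L = 0.02147 × 438 = 9.404 m.

9.40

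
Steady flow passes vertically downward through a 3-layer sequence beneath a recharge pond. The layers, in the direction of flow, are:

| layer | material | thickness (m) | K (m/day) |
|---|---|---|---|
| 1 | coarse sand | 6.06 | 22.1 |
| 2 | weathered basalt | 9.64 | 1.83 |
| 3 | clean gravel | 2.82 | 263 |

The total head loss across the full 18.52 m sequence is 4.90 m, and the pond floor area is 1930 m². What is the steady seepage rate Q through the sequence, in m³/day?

Flow is perpendicular to layering, so the layers act in series and the equivalent K is the thickness-weighted harmonic mean.
Total thickness L = 6.06 + 9.64 + 2.82 = 18.52 m.
Σ(b_i/K_i) = 6.06/22.1 + 9.64/1.83 + 2.82/263 = 5.553 d.
K_eq = L / Σ(b_i/K_i) = 18.52 / 5.553 = 3.335 m/day.
Q = K_eq · A · (Δh/L) = 3.335 × 1930 × (4.90/18.52) = 1703 m³/day.

1700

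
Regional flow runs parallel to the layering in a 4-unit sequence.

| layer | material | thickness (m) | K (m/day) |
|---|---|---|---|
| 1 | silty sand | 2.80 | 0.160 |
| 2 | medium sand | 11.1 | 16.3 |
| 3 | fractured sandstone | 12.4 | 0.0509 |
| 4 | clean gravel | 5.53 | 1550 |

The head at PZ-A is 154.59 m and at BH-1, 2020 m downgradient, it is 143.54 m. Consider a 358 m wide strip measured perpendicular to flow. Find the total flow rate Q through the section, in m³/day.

17100

Flow is parallel to layering, so each bed carries its own Darcy discharge and the transmissivities add.
Σ(K_i·b_i) = 0.160×2.80 + 16.3×11.1 + 0.0509×12.4 + 1550×5.53 = 8754 m²/day.
Hydraulic gradient i = (154.59 − 143.54) / 2020 = 11.05 / 2020 = 0.005470.
Q = Σ(K_i·b_i) · W · i = 8754 × 358 × 0.005470 = 17143 m³/day.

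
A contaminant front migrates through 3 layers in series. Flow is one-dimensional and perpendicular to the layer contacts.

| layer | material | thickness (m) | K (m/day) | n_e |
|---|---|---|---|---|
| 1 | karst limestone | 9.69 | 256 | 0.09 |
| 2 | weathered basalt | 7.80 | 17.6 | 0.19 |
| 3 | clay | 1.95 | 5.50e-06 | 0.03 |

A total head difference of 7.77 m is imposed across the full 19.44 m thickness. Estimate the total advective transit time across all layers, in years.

301

With flow normal to the layers, continuity requires the same specific discharge q through every layer.
Σ(b_i/K_i) = 9.69/256 + 7.80/17.6 + 1.95/5.50e-06 = 3.545e+05 d.
q = Δh / Σ(b_i/K_i) = 7.77 / 3.545e+05 = 2.192e-05 m/day.
In each layer the seepage velocity is v_i = q/n_i, so the layer transit time is t_i = b_i·n_i / q:
  layer 1 (karst limestone): t_1 = 9.69 × 0.09 / 2.192e-05 = 39794 d
  layer 2 (weathered basalt): t_2 = 7.80 × 0.19 / 2.192e-05 = 67624 d
  layer 3 (clay): t_3 = 1.95 × 0.03 / 2.192e-05 = 2669 d
Total t = Σ t_i = 1.101e+05 days = 301.4 years.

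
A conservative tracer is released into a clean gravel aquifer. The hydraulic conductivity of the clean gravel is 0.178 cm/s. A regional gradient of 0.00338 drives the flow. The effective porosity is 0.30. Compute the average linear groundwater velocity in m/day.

Convert K: 0.178 cm/s × 864 = 153.8 m/day.
Hydraulic gradient i = 0.00338.
Darcy flux q = K · i = 153.8 × 0.003380 = 0.5198 m/day.
Seepage velocity v = q / n_e = 0.5198 / 0.30 = 1.733 m/day.

1.73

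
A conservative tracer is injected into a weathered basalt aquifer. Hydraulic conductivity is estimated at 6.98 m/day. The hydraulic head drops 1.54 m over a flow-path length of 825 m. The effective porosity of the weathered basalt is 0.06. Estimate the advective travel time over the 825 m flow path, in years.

10.4

Hydraulic gradient i = Δh / L = 1.54 / 825 = 0.001867.
Darcy flux q = K · i = 6.980 × 0.001867 = 0.01303 m/day.
Seepage velocity v = q / n_e = 0.01303 / 0.06 = 0.2172 m/day.
Travel time t = L / v = 825 / 0.2172 = 3799 days = 10.40 years.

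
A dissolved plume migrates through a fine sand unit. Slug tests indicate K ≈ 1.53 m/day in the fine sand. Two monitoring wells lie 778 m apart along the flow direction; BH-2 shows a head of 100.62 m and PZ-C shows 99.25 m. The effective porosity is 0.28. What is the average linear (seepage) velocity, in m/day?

Hydraulic gradient i = (100.62 − 99.25) / 778 = 1.37 / 778 = 0.001761.
Darcy flux q = K · i = 1.530 × 0.001761 = 0.002694 m/day.
Seepage velocity v = q / n_e = 0.002694 / 0.28 = 0.009622 m/day.

0.00962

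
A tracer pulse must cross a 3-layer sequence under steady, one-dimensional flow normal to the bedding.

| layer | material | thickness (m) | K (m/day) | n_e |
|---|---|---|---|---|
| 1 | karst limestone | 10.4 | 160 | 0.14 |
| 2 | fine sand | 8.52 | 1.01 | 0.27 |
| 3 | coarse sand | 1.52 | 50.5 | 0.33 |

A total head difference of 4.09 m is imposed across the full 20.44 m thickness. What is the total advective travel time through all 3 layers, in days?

With flow normal to the layers, continuity requires the same specific discharge q through every layer.
Σ(b_i/K_i) = 10.4/160 + 8.52/1.01 + 1.52/50.5 = 8.531 d.
q = Δh / Σ(b_i/K_i) = 4.09 / 8.531 = 0.4794 m/day.
In each layer the seepage velocity is v_i = q/n_i, so the layer transit time is t_i = b_i·n_i / q:
  layer 1 (karst limestone): t_1 = 10.4 × 0.14 / 0.4794 = 3.037 d
  layer 2 (fine sand): t_2 = 8.52 × 0.27 / 0.4794 = 4.798 d
  layer 3 (coarse sand): t_3 = 1.52 × 0.33 / 0.4794 = 1.046 d
Total t = Σ t_i = 8.881 days.

8.88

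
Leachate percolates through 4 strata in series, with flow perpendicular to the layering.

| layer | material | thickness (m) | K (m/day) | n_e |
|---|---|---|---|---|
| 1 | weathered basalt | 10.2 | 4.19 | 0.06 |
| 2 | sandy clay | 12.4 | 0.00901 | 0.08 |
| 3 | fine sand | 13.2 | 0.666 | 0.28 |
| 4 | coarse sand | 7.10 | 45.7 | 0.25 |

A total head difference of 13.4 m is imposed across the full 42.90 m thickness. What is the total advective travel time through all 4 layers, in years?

2.02

With flow normal to the layers, continuity requires the same specific discharge q through every layer.
Σ(b_i/K_i) = 10.2/4.19 + 12.4/0.00901 + 13.2/0.666 + 7.10/45.7 = 1399 d.
q = Δh / Σ(b_i/K_i) = 13.4 / 1399 = 0.009581 m/day.
In each layer the seepage velocity is v_i = q/n_i, so the layer transit time is t_i = b_i·n_i / q:
  layer 1 (weathered basalt): t_1 = 10.2 × 0.06 / 0.009581 = 63.88 d
  layer 2 (sandy clay): t_2 = 12.4 × 0.08 / 0.009581 = 103.5 d
  layer 3 (fine sand): t_3 = 13.2 × 0.28 / 0.009581 = 385.8 d
  layer 4 (coarse sand): t_4 = 7.10 × 0.25 / 0.009581 = 185.3 d
Total t = Σ t_i = 738.5 days = 2.022 years.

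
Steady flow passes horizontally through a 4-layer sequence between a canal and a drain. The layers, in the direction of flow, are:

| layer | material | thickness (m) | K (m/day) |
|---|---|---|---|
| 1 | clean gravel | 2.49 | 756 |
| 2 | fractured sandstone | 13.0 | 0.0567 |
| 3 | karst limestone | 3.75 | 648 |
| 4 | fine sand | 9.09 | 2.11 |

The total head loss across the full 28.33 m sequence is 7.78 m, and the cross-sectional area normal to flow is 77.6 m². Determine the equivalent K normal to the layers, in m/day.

0.121

Flow is perpendicular to layering, so the layers act in series and the equivalent K is the thickness-weighted harmonic mean.
Total thickness L = 2.49 + 13.0 + 3.75 + 9.09 = 28.33 m.
Σ(b_i/K_i) = 2.49/756 + 13.0/0.0567 + 3.75/648 + 9.09/2.11 = 233.6 d.
K_eq = L / Σ(b_i/K_i) = 28.33 / 233.6 = 0.1213 m/day.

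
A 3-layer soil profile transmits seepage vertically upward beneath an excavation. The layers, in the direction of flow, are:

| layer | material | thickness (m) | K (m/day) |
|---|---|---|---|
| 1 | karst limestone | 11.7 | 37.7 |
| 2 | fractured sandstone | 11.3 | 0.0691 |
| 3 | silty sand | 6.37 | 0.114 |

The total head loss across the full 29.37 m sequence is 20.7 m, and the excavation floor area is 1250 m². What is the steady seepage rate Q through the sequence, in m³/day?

118

Flow is perpendicular to layering, so the layers act in series and the equivalent K is the thickness-weighted harmonic mean.
Total thickness L = 11.7 + 11.3 + 6.37 = 29.37 m.
Σ(b_i/K_i) = 11.7/37.7 + 11.3/0.0691 + 6.37/0.114 = 219.7 d.
K_eq = L / Σ(b_i/K_i) = 29.37 / 219.7 = 0.1337 m/day.
Q = K_eq · A · (Δh/L) = 0.1337 × 1250 × (20.7/29.37) = 117.8 m³/day.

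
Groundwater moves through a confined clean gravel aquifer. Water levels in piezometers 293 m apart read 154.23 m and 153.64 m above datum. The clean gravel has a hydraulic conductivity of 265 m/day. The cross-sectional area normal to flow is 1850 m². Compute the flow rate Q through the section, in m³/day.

Hydraulic gradient i = (154.23 − 153.64) / 293 = 0.59 / 293 = 0.002014.
Darcy's law: Q = K · A · i = 265.0 × 1850 × 0.002014 = 987.2 m³/day.

987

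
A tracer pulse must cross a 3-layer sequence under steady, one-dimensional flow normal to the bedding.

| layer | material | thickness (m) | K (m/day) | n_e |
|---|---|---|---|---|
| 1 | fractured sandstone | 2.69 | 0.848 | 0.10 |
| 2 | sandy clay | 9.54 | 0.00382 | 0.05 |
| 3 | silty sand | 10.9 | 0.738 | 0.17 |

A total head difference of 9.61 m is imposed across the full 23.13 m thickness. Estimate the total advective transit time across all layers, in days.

With flow normal to the layers, continuity requires the same specific discharge q through every layer.
Σ(b_i/K_i) = 2.69/0.848 + 9.54/0.00382 + 10.9/0.738 = 2515 d.
q = Δh / Σ(b_i/K_i) = 9.61 / 2515 = 0.003821 m/day.
In each layer the seepage velocity is v_i = q/n_i, so the layer transit time is t_i = b_i·n_i / q:
  layer 1 (fractured sandstone): t_1 = 2.69 × 0.10 / 0.003821 = 70.41 d
  layer 2 (sandy clay): t_2 = 9.54 × 0.05 / 0.003821 = 124.9 d
  layer 3 (silty sand): t_3 = 10.9 × 0.17 / 0.003821 = 485.0 d
Total t = Σ t_i = 680.3 days.

680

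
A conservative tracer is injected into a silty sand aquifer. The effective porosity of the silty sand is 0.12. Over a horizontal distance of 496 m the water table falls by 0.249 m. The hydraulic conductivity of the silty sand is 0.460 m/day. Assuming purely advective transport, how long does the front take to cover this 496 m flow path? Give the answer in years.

706

Hydraulic gradient i = Δh / L = 0.249 / 496 = 0.0005020.
Darcy flux q = K · i = 0.4600 × 0.0005020 = 0.0002309 m/day.
Seepage velocity v = q / n_e = 0.0002309 / 0.12 = 0.001924 m/day.
Travel time t = L / v = 496 / 0.001924 = 2.577e+05 days = 705.7 years.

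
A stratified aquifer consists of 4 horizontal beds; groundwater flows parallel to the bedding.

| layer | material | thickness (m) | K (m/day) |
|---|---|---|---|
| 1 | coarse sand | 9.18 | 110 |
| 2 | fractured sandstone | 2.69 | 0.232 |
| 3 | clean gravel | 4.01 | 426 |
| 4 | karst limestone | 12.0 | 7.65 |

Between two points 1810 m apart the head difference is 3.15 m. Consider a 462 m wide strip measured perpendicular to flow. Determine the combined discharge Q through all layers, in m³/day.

2260

Flow is parallel to layering, so each bed carries its own Darcy discharge and the transmissivities add.
Σ(K_i·b_i) = 110×9.18 + 0.232×2.69 + 426×4.01 + 7.65×12.0 = 2810 m²/day.
Hydraulic gradient i = Δh / L = 3.15 / 1810 = 0.001740.
Q = Σ(K_i·b_i) · W · i = 2810 × 462 × 0.001740 = 2260 m³/day.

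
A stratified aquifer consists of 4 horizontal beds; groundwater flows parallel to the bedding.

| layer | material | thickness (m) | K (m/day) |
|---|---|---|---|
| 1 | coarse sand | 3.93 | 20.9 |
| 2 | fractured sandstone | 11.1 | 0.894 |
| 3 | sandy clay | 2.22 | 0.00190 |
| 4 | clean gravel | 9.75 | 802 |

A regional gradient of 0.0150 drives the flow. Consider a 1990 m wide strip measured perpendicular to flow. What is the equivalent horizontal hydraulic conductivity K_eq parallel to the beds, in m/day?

293

Flow is parallel to layering, so each bed carries its own Darcy discharge and the transmissivities add.
Σ(K_i·b_i) = 20.9×3.93 + 0.894×11.1 + 0.00190×2.22 + 802×9.75 = 7912 m²/day.
Total thickness b = 27.00 m, so K_eq = Σ(K_i·b_i)/b = 293.0 m/day.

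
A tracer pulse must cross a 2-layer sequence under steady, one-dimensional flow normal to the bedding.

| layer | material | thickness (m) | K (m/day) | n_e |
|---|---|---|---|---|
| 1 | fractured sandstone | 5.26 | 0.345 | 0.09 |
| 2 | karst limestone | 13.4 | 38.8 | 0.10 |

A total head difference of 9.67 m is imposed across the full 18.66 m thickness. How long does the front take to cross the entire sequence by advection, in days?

With flow normal to the layers, continuity requires the same specific discharge q through every layer.
Σ(b_i/K_i) = 5.26/0.345 + 13.4/38.8 = 15.59 d.
q = Δh / Σ(b_i/K_i) = 9.67 / 15.59 = 0.6202 m/day.
In each layer the seepage velocity is v_i = q/n_i, so the layer transit time is t_i = b_i·n_i / q:
  layer 1 (fractured sandstone): t_1 = 5.26 × 0.09 / 0.6202 = 0.7633 d
  layer 2 (karst limestone): t_2 = 13.4 × 0.10 / 0.6202 = 2.161 d
Total t = Σ t_i = 2.924 days.

2.92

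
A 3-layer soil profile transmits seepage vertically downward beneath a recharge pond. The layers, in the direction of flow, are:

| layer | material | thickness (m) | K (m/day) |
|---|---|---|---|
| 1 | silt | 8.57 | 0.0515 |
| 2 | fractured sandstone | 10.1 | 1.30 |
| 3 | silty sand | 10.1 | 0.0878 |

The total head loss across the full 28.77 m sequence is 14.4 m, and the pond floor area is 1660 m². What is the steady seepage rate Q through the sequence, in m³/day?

82.7

Flow is perpendicular to layering, so the layers act in series and the equivalent K is the thickness-weighted harmonic mean.
Total thickness L = 8.57 + 10.1 + 10.1 = 28.77 m.
Σ(b_i/K_i) = 8.57/0.0515 + 10.1/1.30 + 10.1/0.0878 = 289.2 d.
K_eq = L / Σ(b_i/K_i) = 28.77 / 289.2 = 0.09948 m/day.
Q = K_eq · A · (Δh/L) = 0.09948 × 1660 × (14.4/28.77) = 82.65 m³/day.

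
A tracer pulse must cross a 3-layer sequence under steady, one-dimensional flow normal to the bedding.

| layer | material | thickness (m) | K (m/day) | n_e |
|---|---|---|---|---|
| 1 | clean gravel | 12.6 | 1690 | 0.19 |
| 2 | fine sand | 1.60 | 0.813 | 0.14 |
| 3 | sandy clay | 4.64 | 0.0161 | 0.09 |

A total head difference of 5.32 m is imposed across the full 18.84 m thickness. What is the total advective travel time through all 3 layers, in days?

With flow normal to the layers, continuity requires the same specific discharge q through every layer.
Σ(b_i/K_i) = 12.6/1690 + 1.60/0.813 + 4.64/0.0161 = 290.2 d.
q = Δh / Σ(b_i/K_i) = 5.32 / 290.2 = 0.01833 m/day.
In each layer the seepage velocity is v_i = q/n_i, so the layer transit time is t_i = b_i·n_i / q:
  layer 1 (clean gravel): t_1 = 12.6 × 0.19 / 0.01833 = 130.6 d
  layer 2 (fine sand): t_2 = 1.60 × 0.14 / 0.01833 = 12.22 d
  layer 3 (sandy clay): t_3 = 4.64 × 0.09 / 0.01833 = 22.78 d
Total t = Σ t_i = 165.6 days.

166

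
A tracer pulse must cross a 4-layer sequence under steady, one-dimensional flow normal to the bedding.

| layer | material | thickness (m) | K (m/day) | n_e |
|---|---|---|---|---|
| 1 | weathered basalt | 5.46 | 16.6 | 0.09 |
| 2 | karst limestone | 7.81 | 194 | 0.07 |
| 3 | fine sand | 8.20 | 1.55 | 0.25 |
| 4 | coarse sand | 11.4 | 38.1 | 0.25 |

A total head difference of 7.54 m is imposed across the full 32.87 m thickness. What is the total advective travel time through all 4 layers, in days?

4.69

With flow normal to the layers, continuity requires the same specific discharge q through every layer.
Σ(b_i/K_i) = 5.46/16.6 + 7.81/194 + 8.20/1.55 + 11.4/38.1 = 5.959 d.
q = Δh / Σ(b_i/K_i) = 7.54 / 5.959 = 1.265 m/day.
In each layer the seepage velocity is v_i = q/n_i, so the layer transit time is t_i = b_i·n_i / q:
  layer 1 (weathered basalt): t_1 = 5.46 × 0.09 / 1.265 = 0.3883 d
  layer 2 (karst limestone): t_2 = 7.81 × 0.07 / 1.265 = 0.4320 d
  layer 3 (fine sand): t_3 = 8.20 × 0.25 / 1.265 = 1.620 d
  layer 4 (coarse sand): t_4 = 11.4 × 0.25 / 1.265 = 2.252 d
Total t = Σ t_i = 4.693 days.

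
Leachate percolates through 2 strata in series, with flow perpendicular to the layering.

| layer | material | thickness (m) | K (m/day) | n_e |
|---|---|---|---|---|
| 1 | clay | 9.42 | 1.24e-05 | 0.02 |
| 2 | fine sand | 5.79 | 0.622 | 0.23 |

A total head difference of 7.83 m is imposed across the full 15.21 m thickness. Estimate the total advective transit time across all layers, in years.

With flow normal to the layers, continuity requires the same specific discharge q through every layer.
Σ(b_i/K_i) = 9.42/1.24e-05 + 5.79/0.622 = 7.597e+05 d.
q = Δh / Σ(b_i/K_i) = 7.83 / 7.597e+05 = 1.031e-05 m/day.
In each layer the seepage velocity is v_i = q/n_i, so the layer transit time is t_i = b_i·n_i / q:
  layer 1 (clay): t_1 = 9.42 × 0.02 / 1.031e-05 = 18279 d
  layer 2 (fine sand): t_2 = 5.79 × 0.23 / 1.031e-05 = 1.292e+05 d
Total t = Σ t_i = 1.475e+05 days = 403.8 years.

404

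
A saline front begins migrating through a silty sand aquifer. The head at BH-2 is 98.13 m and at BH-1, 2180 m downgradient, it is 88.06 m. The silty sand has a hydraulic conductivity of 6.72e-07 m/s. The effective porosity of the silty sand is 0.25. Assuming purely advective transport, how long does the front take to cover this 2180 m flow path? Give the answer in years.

Convert K: 6.72e-07 m/s × 86400 = 0.05806 m/day.
Hydraulic gradient i = (98.13 − 88.06) / 2180 = 10.07 / 2180 = 0.004619.
Darcy flux q = K · i = 0.05806 × 0.004619 = 0.0002682 m/day.
Seepage velocity v = q / n_e = 0.0002682 / 0.25 = 0.001073 m/day.
Travel time t = L / v = 2180 / 0.001073 = 2.032e+06 days = 5564 years.

5560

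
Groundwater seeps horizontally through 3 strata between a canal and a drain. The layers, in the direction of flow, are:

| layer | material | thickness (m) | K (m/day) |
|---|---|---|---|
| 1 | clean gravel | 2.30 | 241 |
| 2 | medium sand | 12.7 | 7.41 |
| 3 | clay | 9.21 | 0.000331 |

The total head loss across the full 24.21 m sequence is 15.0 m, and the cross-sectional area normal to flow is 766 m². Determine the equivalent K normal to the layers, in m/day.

0.000870

Flow is perpendicular to layering, so the layers act in series and the equivalent K is the thickness-weighted harmonic mean.
Total thickness L = 2.30 + 12.7 + 9.21 = 24.21 m.
Σ(b_i/K_i) = 2.30/241 + 12.7/7.41 + 9.21/0.000331 = 27826 d.
K_eq = L / Σ(b_i/K_i) = 24.21 / 27826 = 0.0008700 m/day.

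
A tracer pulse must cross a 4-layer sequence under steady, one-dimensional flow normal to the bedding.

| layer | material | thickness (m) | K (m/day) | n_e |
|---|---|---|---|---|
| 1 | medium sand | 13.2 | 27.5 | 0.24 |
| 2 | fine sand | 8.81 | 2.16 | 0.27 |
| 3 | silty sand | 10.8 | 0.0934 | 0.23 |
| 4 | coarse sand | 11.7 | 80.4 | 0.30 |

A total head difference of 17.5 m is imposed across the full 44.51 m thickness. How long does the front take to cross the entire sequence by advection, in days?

With flow normal to the layers, continuity requires the same specific discharge q through every layer.
Σ(b_i/K_i) = 13.2/27.5 + 8.81/2.16 + 10.8/0.0934 + 11.7/80.4 = 120.3 d.
q = Δh / Σ(b_i/K_i) = 17.5 / 120.3 = 0.1454 m/day.
In each layer the seepage velocity is v_i = q/n_i, so the layer transit time is t_i = b_i·n_i / q:
  layer 1 (medium sand): t_1 = 13.2 × 0.24 / 0.1454 = 21.78 d
  layer 2 (fine sand): t_2 = 8.81 × 0.27 / 0.1454 = 16.36 d
  layer 3 (silty sand): t_3 = 10.8 × 0.23 / 0.1454 = 17.08 d
  layer 4 (coarse sand): t_4 = 11.7 × 0.30 / 0.1454 = 24.14 d
Total t = Σ t_i = 79.36 days.

79.4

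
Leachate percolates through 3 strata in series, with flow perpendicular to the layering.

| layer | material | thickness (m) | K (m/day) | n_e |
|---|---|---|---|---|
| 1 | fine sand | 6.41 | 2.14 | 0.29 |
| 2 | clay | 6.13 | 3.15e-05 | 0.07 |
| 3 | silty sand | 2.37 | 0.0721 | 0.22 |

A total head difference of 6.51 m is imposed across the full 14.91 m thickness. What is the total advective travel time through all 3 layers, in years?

230

With flow normal to the layers, continuity requires the same specific discharge q through every layer.
Σ(b_i/K_i) = 6.41/2.14 + 6.13/3.15e-05 + 2.37/0.0721 = 1.946e+05 d.
q = Δh / Σ(b_i/K_i) = 6.51 / 1.946e+05 = 3.345e-05 m/day.
In each layer the seepage velocity is v_i = q/n_i, so the layer transit time is t_i = b_i·n_i / q:
  layer 1 (fine sand): t_1 = 6.41 × 0.29 / 3.345e-05 = 55578 d
  layer 2 (clay): t_2 = 6.13 × 0.07 / 3.345e-05 = 12829 d
  layer 3 (silty sand): t_3 = 2.37 × 0.22 / 3.345e-05 = 15589 d
Total t = Σ t_i = 83997 days = 230.0 years.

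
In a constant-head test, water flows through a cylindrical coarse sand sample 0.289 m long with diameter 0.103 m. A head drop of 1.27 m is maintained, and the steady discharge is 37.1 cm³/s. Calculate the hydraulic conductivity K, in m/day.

87.5

Cross-sectional area A = π·(d/2)² = π × (0.103/2)² = 0.008332 m².
Convert discharge: 37.1 cm³/s = 3.710e-05 m³/s.
Darcy's law rearranged: K = Q·L / (A·Δh) = 3.710e-05 × 0.289 / (0.008332 × 1.27) = 0.001013 m/s = 87.54 m/day.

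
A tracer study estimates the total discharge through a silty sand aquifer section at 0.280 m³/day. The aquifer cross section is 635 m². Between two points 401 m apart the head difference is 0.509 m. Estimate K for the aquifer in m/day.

0.347

Hydraulic gradient i = Δh / L = 0.509 / 401 = 0.001269.
From Q = K·A·i, K = Q / (A·i) = 0.280 / (635.0 × 0.001269) = 0.3474 m/day.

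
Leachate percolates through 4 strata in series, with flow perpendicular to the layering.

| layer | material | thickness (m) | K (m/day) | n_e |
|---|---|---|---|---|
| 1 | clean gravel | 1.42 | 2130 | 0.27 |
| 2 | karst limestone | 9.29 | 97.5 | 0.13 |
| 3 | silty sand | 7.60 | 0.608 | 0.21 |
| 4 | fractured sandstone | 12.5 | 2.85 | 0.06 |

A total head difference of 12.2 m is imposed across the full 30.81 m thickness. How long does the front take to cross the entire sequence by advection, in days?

With flow normal to the layers, continuity requires the same specific discharge q through every layer.
Σ(b_i/K_i) = 1.42/2130 + 9.29/97.5 + 7.60/0.608 + 12.5/2.85 = 16.98 d.
q = Δh / Σ(b_i/K_i) = 12.2 / 16.98 = 0.7184 m/day.
In each layer the seepage velocity is v_i = q/n_i, so the layer transit time is t_i = b_i·n_i / q:
  layer 1 (clean gravel): t_1 = 1.42 × 0.27 / 0.7184 = 0.5337 d
  layer 2 (karst limestone): t_2 = 9.29 × 0.13 / 0.7184 = 1.681 d
  layer 3 (silty sand): t_3 = 7.60 × 0.21 / 0.7184 = 2.222 d
  layer 4 (fractured sandstone): t_4 = 12.5 × 0.06 / 0.7184 = 1.044 d
Total t = Σ t_i = 5.480 days.

5.48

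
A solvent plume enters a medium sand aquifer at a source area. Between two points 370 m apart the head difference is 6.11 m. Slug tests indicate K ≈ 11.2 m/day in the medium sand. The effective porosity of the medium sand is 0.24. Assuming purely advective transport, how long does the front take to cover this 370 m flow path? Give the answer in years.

1.31

Hydraulic gradient i = Δh / L = 6.11 / 370 = 0.01651.
Darcy flux q = K · i = 11.20 × 0.01651 = 0.1850 m/day.
Seepage velocity v = q / n_e = 0.1850 / 0.24 = 0.7706 m/day.
Travel time t = L / v = 370 / 0.7706 = 480.1 days = 1.315 years.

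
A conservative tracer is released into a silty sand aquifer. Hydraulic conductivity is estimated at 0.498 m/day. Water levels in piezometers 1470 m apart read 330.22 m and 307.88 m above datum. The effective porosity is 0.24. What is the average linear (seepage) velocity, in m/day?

0.0315

Hydraulic gradient i = (330.22 − 307.88) / 1470 = 22.34 / 1470 = 0.01520.
Darcy flux q = K · i = 0.4980 × 0.01520 = 0.007568 m/day.
Seepage velocity v = q / n_e = 0.007568 / 0.24 = 0.03153 m/day.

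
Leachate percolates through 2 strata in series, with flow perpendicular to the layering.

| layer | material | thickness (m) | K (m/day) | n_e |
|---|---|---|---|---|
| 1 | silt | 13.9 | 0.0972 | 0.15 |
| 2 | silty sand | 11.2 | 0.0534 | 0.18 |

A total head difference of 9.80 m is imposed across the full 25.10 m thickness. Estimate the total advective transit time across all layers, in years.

With flow normal to the layers, continuity requires the same specific discharge q through every layer.
Σ(b_i/K_i) = 13.9/0.0972 + 11.2/0.0534 = 352.7 d.
q = Δh / Σ(b_i/K_i) = 9.80 / 352.7 = 0.02778 m/day.
In each layer the seepage velocity is v_i = q/n_i, so the layer transit time is t_i = b_i·n_i / q:
  layer 1 (silt): t_1 = 13.9 × 0.15 / 0.02778 = 75.05 d
  layer 2 (silty sand): t_2 = 11.2 × 0.18 / 0.02778 = 72.56 d
Total t = Σ t_i = 147.6 days = 0.4041 years.

0.404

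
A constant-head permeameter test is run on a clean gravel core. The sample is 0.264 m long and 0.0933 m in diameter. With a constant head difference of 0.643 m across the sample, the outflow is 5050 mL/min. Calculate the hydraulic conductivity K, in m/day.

437

Cross-sectional area A = π·(d/2)² = π × (0.0933/2)² = 0.006837 m².
Convert discharge: 5050 mL/min = 8.417e-05 m³/s.
Darcy's law rearranged: K = Q·L / (A·Δh) = 8.417e-05 × 0.264 / (0.006837 × 0.643) = 0.005055 m/s = 436.7 m/day.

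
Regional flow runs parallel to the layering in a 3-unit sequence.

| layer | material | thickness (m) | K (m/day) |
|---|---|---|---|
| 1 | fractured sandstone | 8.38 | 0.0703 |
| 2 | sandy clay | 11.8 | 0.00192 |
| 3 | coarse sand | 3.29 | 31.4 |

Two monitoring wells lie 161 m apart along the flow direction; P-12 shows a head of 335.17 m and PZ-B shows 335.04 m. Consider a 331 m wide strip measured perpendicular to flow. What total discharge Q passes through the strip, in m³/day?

Flow is parallel to layering, so each bed carries its own Darcy discharge and the transmissivities add.
Σ(K_i·b_i) = 0.0703×8.38 + 0.00192×11.8 + 31.4×3.29 = 103.9 m²/day.
Hydraulic gradient i = (335.17 − 335.04) / 161 = 0.13 / 161 = 0.0008075.
Q = Σ(K_i·b_i) · W · i = 103.9 × 331 × 0.0008075 = 27.77 m³/day.

27.8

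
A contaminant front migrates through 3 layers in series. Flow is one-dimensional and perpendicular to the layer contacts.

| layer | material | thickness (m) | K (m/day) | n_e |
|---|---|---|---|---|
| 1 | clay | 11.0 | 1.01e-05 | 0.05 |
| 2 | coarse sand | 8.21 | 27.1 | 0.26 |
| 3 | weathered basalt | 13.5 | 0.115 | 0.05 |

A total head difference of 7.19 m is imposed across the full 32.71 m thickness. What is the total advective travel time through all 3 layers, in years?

With flow normal to the layers, continuity requires the same specific discharge q through every layer.
Σ(b_i/K_i) = 11.0/1.01e-05 + 8.21/27.1 + 13.5/0.115 = 1.089e+06 d.
q = Δh / Σ(b_i/K_i) = 7.19 / 1.089e+06 = 6.601e-06 m/day.
In each layer the seepage velocity is v_i = q/n_i, so the layer transit time is t_i = b_i·n_i / q:
  layer 1 (clay): t_1 = 11.0 × 0.05 / 6.601e-06 = 83321 d
  layer 2 (coarse sand): t_2 = 8.21 × 0.26 / 6.601e-06 = 3.234e+05 d
  layer 3 (weathered basalt): t_3 = 13.5 × 0.05 / 6.601e-06 = 1.023e+05 d
Total t = Σ t_i = 5.090e+05 days = 1393 years.

1390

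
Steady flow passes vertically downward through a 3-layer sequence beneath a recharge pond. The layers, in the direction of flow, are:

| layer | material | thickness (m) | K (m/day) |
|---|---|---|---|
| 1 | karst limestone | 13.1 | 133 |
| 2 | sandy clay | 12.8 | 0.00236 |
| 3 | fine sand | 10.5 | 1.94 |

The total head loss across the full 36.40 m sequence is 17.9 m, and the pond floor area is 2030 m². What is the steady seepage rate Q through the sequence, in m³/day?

Flow is perpendicular to layering, so the layers act in series and the equivalent K is the thickness-weighted harmonic mean.
Total thickness L = 13.1 + 12.8 + 10.5 = 36.40 m.
Σ(b_i/K_i) = 13.1/133 + 12.8/0.00236 + 10.5/1.94 = 5429 d.
K_eq = L / Σ(b_i/K_i) = 36.40 / 5429 = 0.006704 m/day.
Q = K_eq · A · (Δh/L) = 0.006704 × 2030 × (17.9/36.40) = 6.693 m³/day.

6.69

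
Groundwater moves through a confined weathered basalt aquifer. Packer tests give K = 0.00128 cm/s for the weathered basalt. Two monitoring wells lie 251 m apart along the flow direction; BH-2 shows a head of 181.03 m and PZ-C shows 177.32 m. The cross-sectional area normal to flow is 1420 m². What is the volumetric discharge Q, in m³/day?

Convert K: 0.00128 cm/s × 864 = 1.106 m/day.
Hydraulic gradient i = (181.03 − 177.32) / 251 = 3.71 / 251 = 0.01478.
Darcy's law: Q = K · A · i = 1.106 × 1420 × 0.01478 = 23.21 m³/day.

23.2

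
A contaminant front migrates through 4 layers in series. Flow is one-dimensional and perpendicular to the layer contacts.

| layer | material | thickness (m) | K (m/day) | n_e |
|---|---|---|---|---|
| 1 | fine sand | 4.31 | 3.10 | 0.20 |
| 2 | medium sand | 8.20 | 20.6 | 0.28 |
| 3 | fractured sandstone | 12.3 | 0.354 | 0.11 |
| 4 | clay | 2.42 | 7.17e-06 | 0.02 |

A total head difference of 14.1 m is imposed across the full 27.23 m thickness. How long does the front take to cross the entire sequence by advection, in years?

299

With flow normal to the layers, continuity requires the same specific discharge q through every layer.
Σ(b_i/K_i) = 4.31/3.10 + 8.20/20.6 + 12.3/0.354 + 2.42/7.17e-06 = 3.376e+05 d.
q = Δh / Σ(b_i/K_i) = 14.1 / 3.376e+05 = 4.177e-05 m/day.
In each layer the seepage velocity is v_i = q/n_i, so the layer transit time is t_i = b_i·n_i / q:
  layer 1 (fine sand): t_1 = 4.31 × 0.20 / 4.177e-05 = 20636 d
  layer 2 (medium sand): t_2 = 8.20 × 0.28 / 4.177e-05 = 54966 d
  layer 3 (fractured sandstone): t_3 = 12.3 × 0.11 / 4.177e-05 = 32391 d
  layer 4 (clay): t_4 = 2.42 × 0.02 / 4.177e-05 = 1159 d
Total t = Σ t_i = 1.092e+05 days = 298.8 years.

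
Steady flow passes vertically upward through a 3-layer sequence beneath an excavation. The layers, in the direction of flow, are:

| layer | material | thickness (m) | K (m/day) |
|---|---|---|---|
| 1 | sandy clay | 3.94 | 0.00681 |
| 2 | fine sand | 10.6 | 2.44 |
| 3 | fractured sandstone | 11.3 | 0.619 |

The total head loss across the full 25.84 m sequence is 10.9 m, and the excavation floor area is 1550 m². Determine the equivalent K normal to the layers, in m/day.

0.0430

Flow is perpendicular to layering, so the layers act in series and the equivalent K is the thickness-weighted harmonic mean.
Total thickness L = 3.94 + 10.6 + 11.3 = 25.84 m.
Σ(b_i/K_i) = 3.94/0.00681 + 10.6/2.44 + 11.3/0.619 = 601.2 d.
K_eq = L / Σ(b_i/K_i) = 25.84 / 601.2 = 0.04298 m/day.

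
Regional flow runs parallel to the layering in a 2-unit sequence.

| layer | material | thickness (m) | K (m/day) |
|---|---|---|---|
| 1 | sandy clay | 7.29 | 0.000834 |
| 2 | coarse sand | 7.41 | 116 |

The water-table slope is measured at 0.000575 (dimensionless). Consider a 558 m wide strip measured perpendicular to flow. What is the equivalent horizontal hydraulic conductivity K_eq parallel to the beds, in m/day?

58.5

Flow is parallel to layering, so each bed carries its own Darcy discharge and the transmissivities add.
Σ(K_i·b_i) = 0.000834×7.29 + 116×7.41 = 859.6 m²/day.
Total thickness b = 14.70 m, so K_eq = Σ(K_i·b_i)/b = 58.47 m/day.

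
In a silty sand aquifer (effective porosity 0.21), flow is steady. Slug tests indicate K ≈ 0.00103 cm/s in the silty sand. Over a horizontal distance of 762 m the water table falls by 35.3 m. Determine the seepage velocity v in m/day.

0.196

Convert K: 0.00103 cm/s × 864 = 0.8899 m/day.
Hydraulic gradient i = Δh / L = 35.3 / 762 = 0.04633.
Darcy flux q = K · i = 0.8899 × 0.04633 = 0.04123 m/day.
Seepage velocity v = q / n_e = 0.04123 / 0.21 = 0.1963 m/day.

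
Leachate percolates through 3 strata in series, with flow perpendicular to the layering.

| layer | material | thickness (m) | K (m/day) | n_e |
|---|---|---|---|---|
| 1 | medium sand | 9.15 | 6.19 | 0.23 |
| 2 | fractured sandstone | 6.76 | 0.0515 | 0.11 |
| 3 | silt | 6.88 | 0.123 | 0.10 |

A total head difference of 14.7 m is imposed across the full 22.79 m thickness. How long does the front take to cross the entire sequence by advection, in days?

With flow normal to the layers, continuity requires the same specific discharge q through every layer.
Σ(b_i/K_i) = 9.15/6.19 + 6.76/0.0515 + 6.88/0.123 = 188.7 d.
q = Δh / Σ(b_i/K_i) = 14.7 / 188.7 = 0.07791 m/day.
In each layer the seepage velocity is v_i = q/n_i, so the layer transit time is t_i = b_i·n_i / q:
  layer 1 (medium sand): t_1 = 9.15 × 0.23 / 0.07791 = 27.01 d
  layer 2 (fractured sandstone): t_2 = 6.76 × 0.11 / 0.07791 = 9.544 d
  layer 3 (silt): t_3 = 6.88 × 0.10 / 0.07791 = 8.831 d
Total t = Σ t_i = 45.39 days.

45.4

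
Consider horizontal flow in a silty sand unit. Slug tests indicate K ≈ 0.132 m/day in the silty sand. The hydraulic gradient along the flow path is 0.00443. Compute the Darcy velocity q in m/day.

0.000585

Hydraulic gradient i = 0.00443.
Specific discharge q = K · i = 0.1320 × 0.004430 = 0.0005848 m/day.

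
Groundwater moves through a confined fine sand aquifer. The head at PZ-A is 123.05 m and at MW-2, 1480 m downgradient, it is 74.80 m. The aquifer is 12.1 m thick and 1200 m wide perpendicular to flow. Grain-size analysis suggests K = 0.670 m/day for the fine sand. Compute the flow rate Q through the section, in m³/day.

317

Cross-sectional area A = 1200 × 12.1 = 14520 m².
Hydraulic gradient i = (123.05 − 74.80) / 1480 = 48.25 / 1480 = 0.03260.
Darcy's law: Q = K · A · i = 0.6700 × 14520 × 0.03260 = 317.2 m³/day.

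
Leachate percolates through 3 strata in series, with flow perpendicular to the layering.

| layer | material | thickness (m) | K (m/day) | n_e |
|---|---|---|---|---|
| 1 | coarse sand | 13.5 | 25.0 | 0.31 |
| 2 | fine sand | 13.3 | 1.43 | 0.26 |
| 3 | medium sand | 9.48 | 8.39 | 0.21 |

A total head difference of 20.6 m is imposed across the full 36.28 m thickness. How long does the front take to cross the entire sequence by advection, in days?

5.13

With flow normal to the layers, continuity requires the same specific discharge q through every layer.
Σ(b_i/K_i) = 13.5/25.0 + 13.3/1.43 + 9.48/8.39 = 10.97 d.
q = Δh / Σ(b_i/K_i) = 20.6 / 10.97 = 1.878 m/day.
In each layer the seepage velocity is v_i = q/n_i, so the layer transit time is t_i = b_i·n_i / q:
  layer 1 (coarse sand): t_1 = 13.5 × 0.31 / 1.878 = 2.229 d
  layer 2 (fine sand): t_2 = 13.3 × 0.26 / 1.878 = 1.842 d
  layer 3 (medium sand): t_3 = 9.48 × 0.21 / 1.878 = 1.060 d
Total t = Σ t_i = 5.131 days.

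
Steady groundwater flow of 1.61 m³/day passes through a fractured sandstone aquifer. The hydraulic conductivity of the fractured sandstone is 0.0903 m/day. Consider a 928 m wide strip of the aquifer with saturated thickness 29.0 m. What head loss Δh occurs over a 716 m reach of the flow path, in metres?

0.474

Cross-sectional area A = 928 × 29.0 = 26912 m².
From Q = K·A·i, i = Q / (K·A) = 1.61 / (0.09030 × 26912) = 0.0006625.
Head loss Δh = i · L = 0.0006625 × 716 = 0.4744 m.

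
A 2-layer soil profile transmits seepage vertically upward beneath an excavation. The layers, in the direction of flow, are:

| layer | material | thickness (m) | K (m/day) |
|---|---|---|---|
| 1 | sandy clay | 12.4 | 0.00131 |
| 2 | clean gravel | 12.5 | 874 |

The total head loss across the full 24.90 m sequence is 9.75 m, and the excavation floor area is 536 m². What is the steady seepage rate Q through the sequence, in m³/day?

0.552

Flow is perpendicular to layering, so the layers act in series and the equivalent K is the thickness-weighted harmonic mean.
Total thickness L = 12.4 + 12.5 = 24.90 m.
Σ(b_i/K_i) = 12.4/0.00131 + 12.5/874 = 9466 d.
K_eq = L / Σ(b_i/K_i) = 24.90 / 9466 = 0.002631 m/day.
Q = K_eq · A · (Δh/L) = 0.002631 × 536 × (9.75/24.90) = 0.5521 m³/day.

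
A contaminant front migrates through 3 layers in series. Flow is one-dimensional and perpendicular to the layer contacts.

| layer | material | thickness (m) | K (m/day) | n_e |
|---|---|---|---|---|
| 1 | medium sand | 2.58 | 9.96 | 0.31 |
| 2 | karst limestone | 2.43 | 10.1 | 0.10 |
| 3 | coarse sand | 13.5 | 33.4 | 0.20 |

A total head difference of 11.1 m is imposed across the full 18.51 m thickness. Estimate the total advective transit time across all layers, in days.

With flow normal to the layers, continuity requires the same specific discharge q through every layer.
Σ(b_i/K_i) = 2.58/9.96 + 2.43/10.1 + 13.5/33.4 = 0.9038 d.
q = Δh / Σ(b_i/K_i) = 11.1 / 0.9038 = 12.28 m/day.
In each layer the seepage velocity is v_i = q/n_i, so the layer transit time is t_i = b_i·n_i / q:
  layer 1 (medium sand): t_1 = 2.58 × 0.31 / 12.28 = 0.06512 d
  layer 2 (karst limestone): t_2 = 2.43 × 0.10 / 12.28 = 0.01979 d
  layer 3 (coarse sand): t_3 = 13.5 × 0.20 / 12.28 = 0.2198 d
Total t = Σ t_i = 0.3048 days.

0.305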